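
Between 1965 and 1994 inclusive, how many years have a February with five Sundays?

February has 28 days (29 in leap years); it has five Sundays when Sunday falls among the first (month-length − 28) days — i.e. when February 1 is Sunday in a leap year (never in a common year).
February 1 by year: 1965:Mon 1966:Tue 1967:Wed 1968:Thu 1969:Sat 1970:Sun 1971:Mon 1972:Tue 1973:Thu 1974:Fri 1975:Sat 1976:Sun✓ 1977:Tue 1978:Wed 1979:Thu 1980:Fri 1981:Sun 1982:Mon 1983:Tue 1984:Wed 1985:Fri 1986:Sat 1987:Sun 1988:Mon 1989:Wed 1990:Thu 1991:Fri 1992:Sat 1993:Mon 1994:Tue
Years with five Sundays: 1976 → 1.

1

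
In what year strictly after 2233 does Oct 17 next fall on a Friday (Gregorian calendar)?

2234

From one year to the next, a fixed date's weekday advances by 1, or by 2 when a Feb 29 lies between the two dates.
2233: October 17 is Thursday.
2234: Friday (+1)
Oct 17 falls on a Friday in 2234.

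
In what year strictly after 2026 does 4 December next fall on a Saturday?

2027

From one year to the next, a fixed date's weekday advances by 1, or by 2 when a Feb 29 lies between the two dates.
2026: December 4 is Friday.
2027: Saturday (+1)
4 December falls on a Saturday in 2027.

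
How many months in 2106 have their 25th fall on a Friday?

Check the 25th of each month of 2106: Jan 25: Mon, Feb 25: Thu, Mar 25: Thu, Apr 25: Sun, May 25: Tue, Jun 25: Fri, Jul 25: Sun, Aug 25: Wed, Sep 25: Sat, Oct 25: Mon, Nov 25: Thu, Dec 25: Sat.
Friday occurs in June — 1 month.

1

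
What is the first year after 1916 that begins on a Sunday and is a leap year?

Jan 1 advances by 2 weekdays after a leap year and by 1 after a common year.
1916: Jan 1 is Saturday (leap).
1917: Monday
1918: Tuesday
1919: Wednesday
1920: Thursday (leap)
1921: Saturday
1922: Sunday
1923: Monday
1924: Tuesday (leap)
1925: Thursday
1926: Friday
1927: Saturday
1928: Sunday (leap)
1928 begins on a Sunday and is a leap year.

1928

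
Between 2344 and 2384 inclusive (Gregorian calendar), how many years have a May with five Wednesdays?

18

May has 31 days; it has five Wednesdays when Wednesday falls among the first (month-length − 28) days — i.e. when May 1 is one of Wednesday/Tuesday/Monday.
May 1 by year: 2344:Mon✓ 2345:Tue✓ 2346:Wed✓ 2347:Thu 2348:Sat 2349:Sun 2350:Mon✓ 2351:Tue✓ 2352:Thu 2353:Fri 2354:Sat 2355:Sun 2356:Tue✓ 2357:Wed✓ 2358:Thu …(11 more)… 2370:Fri 2371:Sat 2372:Mon✓ 2373:Tue✓ 2374:Wed✓ 2375:Thu 2376:Sat 2377:Sun 2378:Mon✓ 2379:Tue✓ 2380:Thu 2381:Fri 2382:Sat 2383:Sun 2384:Tue✓
Years with five Wednesdays: 2344, 2345, 2346, 2350, 2351, 2356, 2357, 2361, 2362, 2363, 2367, 2368, 2372, 2373, 2374, 2378, 2379, 2384 → 18.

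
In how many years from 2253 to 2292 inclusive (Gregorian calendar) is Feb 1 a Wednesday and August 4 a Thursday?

Check each year's weekday for Feb 1 and August 4:
  2253: Tue/Thu  2254: Wed/Fri  2255: Thu/Sat  2256: Fri/Mon  2257: Sun/Tue  2258: Mon/Wed  2259: Tue/Thu  2260: Wed/Sat  2261: Fri/Sun  2262: Sat/Mon  2263: Sun/Tue  2264: Mon/Thu  2265: Wed/Fri  2266: Thu/Sat  …(12 more)…  2279: Sat/Mon  2280: Sun/Wed  2281: Tue/Thu  2282: Wed/Fri  2283: Thu/Sat  2284: Fri/Mon  2285: Sun/Tue  2286: Mon/Wed  2287: Tue/Thu  2288: Wed/Sat  2289: Fri/Sun  2290: Sat/Mon  2291: Sun/Tue  2292: Mon/Thu
Both conditions hold in: no year — 0.

0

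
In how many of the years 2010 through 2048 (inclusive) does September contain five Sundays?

September has 30 days; it has five Sundays when Sunday falls among the first (month-length − 28) days — i.e. when September 1 is one of Sunday/Saturday.
September 1 by year: 2010:Wed 2011:Thu 2012:Sat✓ 2013:Sun✓ 2014:Mon 2015:Tue 2016:Thu 2017:Fri 2018:Sat✓ 2019:Sun✓ 2020:Tue 2021:Wed 2022:Thu 2023:Fri 2024:Sun✓ …(9 more)… 2034:Fri 2035:Sat✓ 2036:Mon 2037:Tue 2038:Wed 2039:Thu 2040:Sat✓ 2041:Sun✓ 2042:Mon 2043:Tue 2044:Thu 2045:Fri 2046:Sat✓ 2047:Sun✓ 2048:Tue
Years with five Sundays: 2012, 2013, 2018, 2019, 2024, 2029, 2030, 2035, 2040, 2041, 2046, 2047 → 12.

12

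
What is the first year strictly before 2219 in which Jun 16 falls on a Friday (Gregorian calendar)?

From one year to the next, a fixed date's weekday advances by 1, or by 2 when a Feb 29 lies between the two dates.
2219: June 16 is Wednesday.
2218: Tuesday (−1)
2217: Monday (−1)
2216: Sunday (−1)
2215: Friday (−2)
Jun 16 falls on a Friday in 2215.

2215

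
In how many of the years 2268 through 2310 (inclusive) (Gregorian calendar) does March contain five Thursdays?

19

March has 31 days; it has five Thursdays when Thursday falls among the first (month-length − 28) days — i.e. when March 1 is one of Thursday/Wednesday/Tuesday.
March 1 by year: 2268:Sun 2269:Mon 2270:Tue✓ 2271:Wed✓ 2272:Fri 2273:Sat 2274:Sun 2275:Mon 2276:Wed✓ 2277:Thu✓ 2278:Fri 2279:Sat 2280:Mon 2281:Tue✓ 2282:Wed✓ …(13 more)… 2296:Sun 2297:Mon 2298:Tue✓ 2299:Wed✓ 2300:Thu✓ 2301:Fri 2302:Sat 2303:Sun 2304:Tue✓ 2305:Wed✓ 2306:Thu✓ 2307:Fri 2308:Sun 2309:Mon 2310:Tue✓
Years with five Thursdays: 2270, 2271, 2276, 2277, 2281, 2282, 2283, 2287, 2288, 2292, 2293, 2294, 2298, 2299, 2300, 2304, 2305, 2306, 2310 → 19.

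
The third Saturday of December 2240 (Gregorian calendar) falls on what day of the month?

December 1, 2240 is a Tuesday, so the first Saturday is the 5th.
The third Saturday is 5 + 14 = 19.

19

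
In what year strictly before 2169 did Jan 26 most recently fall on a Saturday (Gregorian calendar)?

2165

From one year to the next, a fixed date's weekday advances by 1, or by 2 when a Feb 29 lies between the two dates.
2169: January 26 is Thursday.
2168: Tuesday (−2)
2167: Monday (−1)
2166: Sunday (−1)
2165: Saturday (−1)
Jan 26 falls on a Saturday in 2165.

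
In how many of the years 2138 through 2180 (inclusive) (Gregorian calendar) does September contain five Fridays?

September has 30 days; it has five Fridays when Friday falls among the first (month-length − 28) days — i.e. when September 1 is one of Friday/Thursday.
September 1 by year: 2138:Mon 2139:Tue 2140:Thu✓ 2141:Fri✓ 2142:Sat 2143:Sun 2144:Tue 2145:Wed 2146:Thu✓ 2147:Fri✓ 2148:Sun 2149:Mon 2150:Tue 2151:Wed 2152:Fri✓ …(13 more)… 2166:Mon 2167:Tue 2168:Thu✓ 2169:Fri✓ 2170:Sat 2171:Sun 2172:Tue 2173:Wed 2174:Thu✓ 2175:Fri✓ 2176:Sun 2177:Mon 2178:Tue 2179:Wed 2180:Fri✓
Years with five Fridays: 2140, 2141, 2146, 2147, 2152, 2157, 2158, 2163, 2168, 2169, 2174, 2175, 2180 → 13.

13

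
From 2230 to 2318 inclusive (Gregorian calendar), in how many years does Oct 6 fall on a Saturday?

13

Track Oct 6's weekday year by year (advancing +1, or +2 across a Feb 29):
  2230: Wed  2231: Thu (+1)  2232: Sat (+2) ✓  2233: Sun (+1)  2234: Mon (+1)
  2235: Tue (+1)  2236: Thu (+2)  2237: Fri (+1)  2238: Sat (+1) ✓  2239: Sun (+1)
  2240: Tue (+2)  2241: Wed (+1)  2242: Thu (+1)  2243: Fri (+1)  … (61 more years) …
  2305: Fri (+1)  2306: Sat (+1) ✓  2307: Sun (+1)  2308: Tue (+2)  2309: Wed (+1)
  2310: Thu (+1)  2311: Fri (+1)  2312: Sun (+2)  2313: Mon (+1)  2314: Tue (+1)
  2315: Wed (+1)  2316: Fri (+2)  2317: Sat (+1) ✓  2318: Sun (+1)
Saturday years: 2232, 2238, 2249, 2255, 2260, 2266, 2277, 2283, 2288, 2294, 2300, 2306, 2317 — 13 in total.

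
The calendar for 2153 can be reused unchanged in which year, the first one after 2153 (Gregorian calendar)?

Two years share a calendar iff Jan 1 falls on the same weekday and both are leap or both are common. 2153: Jan 1 is Monday, common year.
2154: Jan 1 Tuesday, common
2155: Jan 1 Wednesday, common
2156: Jan 1 Thursday, leap
2157: Jan 1 Saturday, common
2158: Jan 1 Sunday, common
2159: Jan 1 Monday, common
2159 matches on both conditions.

2159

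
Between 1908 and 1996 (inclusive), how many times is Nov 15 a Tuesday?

13

Track Nov 15's weekday year by year (advancing +1, or +2 across a Feb 29):
  1908: Sun  1909: Mon (+1)  1910: Tue (+1) ✓  1911: Wed (+1)  1912: Fri (+2)
  1913: Sat (+1)  1914: Sun (+1)  1915: Mon (+1)  1916: Wed (+2)  1917: Thu (+1)
  1918: Fri (+1)  1919: Sat (+1)  1920: Mon (+2)  1921: Tue (+1) ✓  … (61 more years) …
  1983: Tue (+1) ✓  1984: Thu (+2)  1985: Fri (+1)  1986: Sat (+1)  1987: Sun (+1)
  1988: Tue (+2) ✓  1989: Wed (+1)  1990: Thu (+1)  1991: Fri (+1)  1992: Sun (+2)
  1993: Mon (+1)  1994: Tue (+1) ✓  1995: Wed (+1)  1996: Fri (+2)
Tuesday years: 1910, 1921, 1927, 1932, 1938, 1949, 1955, 1960, 1966, 1977, 1983, 1988, 1994 — 13 in total.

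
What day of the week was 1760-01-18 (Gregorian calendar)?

January 1, 1760 is a Tuesday.
January 18 is day 18 of the year, i.e. 17 days after Jan 1.
17 mod 7 = 3, so advance 3 weekdays from Tuesday: Friday.

Friday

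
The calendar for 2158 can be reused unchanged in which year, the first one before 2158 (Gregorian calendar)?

Two years share a calendar iff Jan 1 falls on the same weekday and both are leap or both are common. 2158: Jan 1 is Sunday, common year.
2157: Jan 1 Saturday, common
2156: Jan 1 Thursday, leap
2155: Jan 1 Wednesday, common
2154: Jan 1 Tuesday, common
2153: Jan 1 Monday, common
2152: Jan 1 Saturday, leap
2151: Jan 1 Friday, common
2150: Jan 1 Thursday, common
2149: Jan 1 Wednesday, common
2148: Jan 1 Monday, leap
2147: Jan 1 Sunday, common
2147 matches on both conditions.

2147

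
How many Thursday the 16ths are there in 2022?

1

Check the 16th of each month of 2022: Jan 16: Sun, Feb 16: Wed, Mar 16: Wed, Apr 16: Sat, May 16: Mon, Jun 16: Thu, Jul 16: Sat, Aug 16: Tue, Sep 16: Fri, Oct 16: Sun, Nov 16: Wed, Dec 16: Fri.
Thursday occurs in June — 1 month.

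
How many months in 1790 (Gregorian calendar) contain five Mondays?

4

A month of length L has five Mondays iff its first Monday is on day ≤ L−28 (so day 1–3 in a 31-day month, 1–2 in a 30-day month, day 1 in a leap February).
Checking each month of 1790: Jan starts Fri (31d); Feb starts Mon (28d); Mar starts Mon (31d) ✓; Apr starts Thu (30d); May starts Sat (31d) ✓; Jun starts Tue (30d); Jul starts Thu (31d); Aug starts Sun (31d) ✓; Sep starts Wed (30d); Oct starts Fri (31d); Nov starts Mon (30d) ✓; Dec starts Wed (31d).
Five-Monday months: March, May, August, November → 4.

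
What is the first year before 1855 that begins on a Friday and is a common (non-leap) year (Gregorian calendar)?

Jan 1 advances by 2 weekdays after a leap year and by 1 after a common year.
1855: Jan 1 is Monday.
1854: Sunday
1853: Saturday
1852: Thursday (leap)
1851: Wednesday
1850: Tuesday
1849: Monday
1848: Saturday (leap)
1847: Friday
1847 begins on a Friday and is a common year.

1847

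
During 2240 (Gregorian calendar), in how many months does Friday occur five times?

A month of length L has five Fridays iff its first Friday is on day ≤ L−28 (so day 1–3 in a 31-day month, 1–2 in a 30-day month, day 1 in a leap February).
Checking each month of 2240: Jan starts Wed (31d) ✓; Feb starts Sat (29d); Mar starts Sun (31d); Apr starts Wed (30d); May starts Fri (31d) ✓; Jun starts Mon (30d); Jul starts Wed (31d) ✓; Aug starts Sat (31d); Sep starts Tue (30d); Oct starts Thu (31d) ✓; Nov starts Sun (30d); Dec starts Tue (31d).
Five-Friday months: January, May, July, October → 4.

4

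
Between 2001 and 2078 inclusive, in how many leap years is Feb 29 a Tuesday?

2

Leap years in 2001–2078: 19 of them.
Feb 29 weekday advances by 5 (mod 7) from one leap year to the next four years later (or differs when a century non-leap intervenes).
Leap-day weekdays: 2004:Sun 2008:Fri 2012:Wed 2016:Mon 2020:Sat 2024:Thu 2028:Tue✓ 2032:Sun 2036:Fri 2040:Wed 2044:Mon 2048:Sat 2052:Thu 2056:Tue✓ 2060:Sun 2064:Fri 2068:Wed 2072:Mon 2076:Sat
Tuesday: 2028, 2056 → 2.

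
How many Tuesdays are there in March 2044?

March 2044 has 31 days and begins on Tuesday.
The first Tuesday is March 1.
Tuesdays fall on 1, 8, 15, 22, 29 — that's 5.

5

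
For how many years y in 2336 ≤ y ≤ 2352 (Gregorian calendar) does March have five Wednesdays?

March has 31 days; it has five Wednesdays when Wednesday falls among the first (month-length − 28) days — i.e. when March 1 is one of Wednesday/Tuesday/Monday.
March 1 by year: 2336:Sun 2337:Mon✓ 2338:Tue✓ 2339:Wed✓ 2340:Fri 2341:Sat 2342:Sun 2343:Mon✓ 2344:Wed✓ 2345:Thu 2346:Fri 2347:Sat 2348:Mon✓ 2349:Tue✓ 2350:Wed✓ 2351:Thu 2352:Sat
Years with five Wednesdays: 2337, 2338, 2339, 2343, 2344, 2348, 2349, 2350 → 8.

8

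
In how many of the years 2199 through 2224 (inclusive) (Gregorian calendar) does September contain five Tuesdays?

September has 30 days; it has five Tuesdays when Tuesday falls among the first (month-length − 28) days — i.e. when September 1 is one of Tuesday/Monday.
September 1 by year: 2199:Sun 2200:Mon✓ 2201:Tue✓ 2202:Wed 2203:Thu 2204:Sat 2205:Sun 2206:Mon✓ 2207:Tue✓ 2208:Thu 2209:Fri 2210:Sat 2211:Sun 2212:Tue✓ 2213:Wed 2214:Thu 2215:Fri 2216:Sun 2217:Mon✓ 2218:Tue✓ 2219:Wed 2220:Fri 2221:Sat 2222:Sun 2223:Mon✓ 2224:Wed
Years with five Tuesdays: 2200, 2201, 2206, 2207, 2212, 2217, 2218, 2223 → 8.

8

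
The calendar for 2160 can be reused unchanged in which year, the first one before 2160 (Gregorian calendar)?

Two years share a calendar iff Jan 1 falls on the same weekday and both are leap or both are common. 2160: Jan 1 is Tuesday, leap year.
2159: Jan 1 Monday, common
2158: Jan 1 Sunday, common
2157: Jan 1 Saturday, common
2156: Jan 1 Thursday, leap
2155: Jan 1 Wednesday, common
2154: Jan 1 Tuesday, common
2153: Jan 1 Monday, common
2152: Jan 1 Saturday, leap
2151: Jan 1 Friday, common
2150: Jan 1 Thursday, common
2149: Jan 1 Wednesday, common
2148: Jan 1 Monday, leap
2147: Jan 1 Sunday, common
2146: Jan 1 Saturday, common
2145: Jan 1 Friday, common
2144: Jan 1 Wednesday, leap
2143: Jan 1 Tuesday, common
2142: Jan 1 Monday, common
2141: Jan 1 Sunday, common
2140: Jan 1 Friday, leap
2139: Jan 1 Thursday, common
2138: Jan 1 Wednesday, common
2137: Jan 1 Tuesday, common
2136: Jan 1 Sunday, leap
2135: Jan 1 Saturday, common
2134: Jan 1 Friday, common
2133: Jan 1 Thursday, common
2132: Jan 1 Tuesday, leap
2132 matches on both conditions.

2132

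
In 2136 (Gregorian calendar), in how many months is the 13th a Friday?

Check the 13th of each month of 2136: Jan 13: Fri, Feb 13: Mon, Mar 13: Tue, Apr 13: Fri, May 13: Sun, Jun 13: Wed, Jul 13: Fri, Aug 13: Mon, Sep 13: Thu, Oct 13: Sat, Nov 13: Tue, Dec 13: Thu.
Friday occurs in January, April, July — 3 months.

3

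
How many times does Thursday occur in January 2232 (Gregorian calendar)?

January 2232 has 31 days and begins on Sunday.
The first Thursday is January 5.
Thursdays fall on 5, 12, 19, 26 — that's 4.

4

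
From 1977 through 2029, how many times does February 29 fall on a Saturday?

2

Leap years in 1977–2029: 13 of them.
Feb 29 weekday advances by 5 (mod 7) from one leap year to the next four years later (or differs when a century non-leap intervenes).
Leap-day weekdays: 1980:Fri 1984:Wed 1988:Mon 1992:Sat✓ 1996:Thu 2000:Tue 2004:Sun 2008:Fri 2012:Wed 2016:Mon 2020:Sat✓ 2024:Thu 2028:Tue
Saturday: 1992, 2020 → 2.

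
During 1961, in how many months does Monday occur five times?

A month of length L has five Mondays iff its first Monday is on day ≤ L−28 (so day 1–3 in a 31-day month, 1–2 in a 30-day month, day 1 in a leap February).
Checking each month of 1961: Jan starts Sun (31d) ✓; Feb starts Wed (28d); Mar starts Wed (31d); Apr starts Sat (30d); May starts Mon (31d) ✓; Jun starts Thu (30d); Jul starts Sat (31d) ✓; Aug starts Tue (31d); Sep starts Fri (30d); Oct starts Sun (31d) ✓; Nov starts Wed (30d); Dec starts Fri (31d).
Five-Monday months: January, May, July, October → 4.

4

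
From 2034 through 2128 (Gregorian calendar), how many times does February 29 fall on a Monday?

Leap years in 2034–2128: 23 of them.
Feb 29 weekday advances by 5 (mod 7) from one leap year to the next four years later (or differs when a century non-leap intervenes).
Leap-day weekdays: 2036:Fri 2040:Wed 2044:Mon✓ 2048:Sat 2052:Thu 2056:Tue 2060:Sun 2064:Fri 2068:Wed 2072:Mon✓ 2076:Sat 2080:Thu 2084:Tue 2088:Sun 2092:Fri 2096:Wed 2104:Fri 2108:Wed 2112:Mon✓ 2116:Sat 2120:Thu 2124:Tue 2128:Sun
Monday: 2044, 2072, 2112 → 3.

3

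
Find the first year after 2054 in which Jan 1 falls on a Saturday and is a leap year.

Jan 1 advances by 2 weekdays after a leap year and by 1 after a common year.
2054: Jan 1 is Thursday.
2055: Friday
2056: Saturday (leap)
2056 begins on a Saturday and is a leap year.

2056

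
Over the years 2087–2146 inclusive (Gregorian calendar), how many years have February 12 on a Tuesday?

Track February 12's weekday year by year (advancing +1, or +2 across a Feb 29):
  2087: Wed  2088: Thu (+1)  2089: Sat (+2)  2090: Sun (+1)  2091: Mon (+1)
  2092: Tue (+1) ✓  2093: Thu (+2)  2094: Fri (+1)  2095: Sat (+1)  2096: Sun (+1)
  2097: Tue (+2) ✓  2098: Wed (+1)  2099: Thu (+1)  2100: Fri (+1)  … (32 more years) …
  2133: Thu (+2)  2134: Fri (+1)  2135: Sat (+1)  2136: Sun (+1)  2137: Tue (+2) ✓
  2138: Wed (+1)  2139: Thu (+1)  2140: Fri (+1)  2141: Sun (+2)  2142: Mon (+1)
  2143: Tue (+1) ✓  2144: Wed (+1)  2145: Fri (+2)  2146: Sat (+1)
Tuesday years: 2092, 2097, 2104, 2109, 2115, 2126, 2132, 2137, 2143 — 9 in total.

9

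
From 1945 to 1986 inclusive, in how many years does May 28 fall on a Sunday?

5

Track May 28's weekday year by year (advancing +1, or +2 across a Feb 29):
  1945: Mon  1946: Tue (+1)  1947: Wed (+1)  1948: Fri (+2)  1949: Sat (+1)
  1950: Sun (+1) ✓  1951: Mon (+1)  1952: Wed (+2)  1953: Thu (+1)  1954: Fri (+1)
  1955: Sat (+1)  1956: Mon (+2)  1957: Tue (+1)  1958: Wed (+1)  … (14 more years) …
  1973: Mon (+1)  1974: Tue (+1)  1975: Wed (+1)  1976: Fri (+2)  1977: Sat (+1)
  1978: Sun (+1) ✓  1979: Mon (+1)  1980: Wed (+2)  1981: Thu (+1)  1982: Fri (+1)
  1983: Sat (+1)  1984: Mon (+2)  1985: Tue (+1)  1986: Wed (+1)
Sunday years: 1950, 1961, 1967, 1972, 1978 — 5 in total.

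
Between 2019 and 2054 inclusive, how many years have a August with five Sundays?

August has 31 days; it has five Sundays when Sunday falls among the first (month-length − 28) days — i.e. when August 1 is one of Sunday/Saturday/Friday.
August 1 by year: 2019:Thu 2020:Sat✓ 2021:Sun✓ 2022:Mon 2023:Tue 2024:Thu 2025:Fri✓ 2026:Sat✓ 2027:Sun✓ 2028:Tue 2029:Wed 2030:Thu 2031:Fri✓ 2032:Sun✓ 2033:Mon …(6 more)… 2040:Wed 2041:Thu 2042:Fri✓ 2043:Sat✓ 2044:Mon 2045:Tue 2046:Wed 2047:Thu 2048:Sat✓ 2049:Sun✓ 2050:Mon 2051:Tue 2052:Thu 2053:Fri✓ 2054:Sat✓
Years with five Sundays: 2020, 2021, 2025, 2026, 2027, 2031, 2032, 2036, 2037, 2038, 2042, 2043, 2048, 2049, 2053, 2054 → 16.

16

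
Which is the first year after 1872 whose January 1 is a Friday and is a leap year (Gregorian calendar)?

1892

Jan 1 advances by 2 weekdays after a leap year and by 1 after a common year.
1872: Jan 1 is Monday (leap).
1873: Wednesday
1874: Thursday
1875: Friday
1876: Saturday (leap)
1877: Monday
1878: Tuesday
1879: Wednesday
1880: Thursday (leap)
1881: Saturday
1882: Sunday
1883: Monday
1884: Tuesday (leap)
1885: Thursday
1886: Friday
1887: Saturday
1888: Sunday (leap)
1889: Tuesday
1890: Wednesday
1891: Thursday
1892: Friday (leap)
1892 begins on a Friday and is a leap year.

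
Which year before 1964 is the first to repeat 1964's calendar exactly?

Two years share a calendar iff Jan 1 falls on the same weekday and both are leap or both are common. 1964: Jan 1 is Wednesday, leap year.
1963: Jan 1 Tuesday, common
1962: Jan 1 Monday, common
1961: Jan 1 Sunday, common
1960: Jan 1 Friday, leap
1959: Jan 1 Thursday, common
1958: Jan 1 Wednesday, common
1957: Jan 1 Tuesday, common
1956: Jan 1 Sunday, leap
1955: Jan 1 Saturday, common
1954: Jan 1 Friday, common
1953: Jan 1 Thursday, common
1952: Jan 1 Tuesday, leap
1951: Jan 1 Monday, common
1950: Jan 1 Sunday, common
1949: Jan 1 Saturday, common
1948: Jan 1 Thursday, leap
1947: Jan 1 Wednesday, common
1946: Jan 1 Tuesday, common
1945: Jan 1 Monday, common
1944: Jan 1 Saturday, leap
1943: Jan 1 Friday, common
1942: Jan 1 Thursday, common
1941: Jan 1 Wednesday, common
1940: Jan 1 Monday, leap
1939: Jan 1 Sunday, common
1938: Jan 1 Saturday, common
1937: Jan 1 Friday, common
1936: Jan 1 Wednesday, leap
1936 matches on both conditions.

1936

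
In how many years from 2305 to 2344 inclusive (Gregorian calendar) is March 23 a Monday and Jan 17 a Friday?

2

Check each year's weekday for March 23 and Jan 17:
  2305: Thu/Tue  2306: Fri/Wed  2307: Sat/Thu  2308: Mon/Fri ✓  2309: Tue/Sun  2310: Wed/Mon  2311: Thu/Tue  2312: Sat/Wed  2313: Sun/Fri  2314: Mon/Sat  2315: Tue/Sun  2316: Thu/Mon  2317: Fri/Wed  2318: Sat/Thu  …(12 more)…  2331: Mon/Sat  2332: Wed/Sun  2333: Thu/Tue  2334: Fri/Wed  2335: Sat/Thu  2336: Mon/Fri ✓  2337: Tue/Sun  2338: Wed/Mon  2339: Thu/Tue  2340: Sat/Wed  2341: Sun/Fri  2342: Mon/Sat  2343: Tue/Sun  2344: Thu/Mon
Both conditions hold in: 2308, 2336 — 2.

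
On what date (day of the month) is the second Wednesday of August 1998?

12

August 1, 1998 is a Saturday, so the first Wednesday is the 5th.
The second Wednesday is 5 + 7 = 12.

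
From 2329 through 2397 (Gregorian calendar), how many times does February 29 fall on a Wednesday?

Leap years in 2329–2397: 17 of them.
Feb 29 weekday advances by 5 (mod 7) from one leap year to the next four years later (or differs when a century non-leap intervenes).
Leap-day weekdays: 2332:Mon 2336:Sat 2340:Thu 2344:Tue 2348:Sun 2352:Fri 2356:Wed✓ 2360:Mon 2364:Sat 2368:Thu 2372:Tue 2376:Sun 2380:Fri 2384:Wed✓ 2388:Mon 2392:Sat 2396:Thu
Wednesday: 2356, 2384 → 2.

2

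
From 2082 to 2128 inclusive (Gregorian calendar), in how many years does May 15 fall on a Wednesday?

6

Track May 15's weekday year by year (advancing +1, or +2 across a Feb 29):
  2082: Fri  2083: Sat (+1)  2084: Mon (+2)  2085: Tue (+1)  2086: Wed (+1) ✓
  2087: Thu (+1)  2088: Sat (+2)  2089: Sun (+1)  2090: Mon (+1)  2091: Tue (+1)
  2092: Thu (+2)  2093: Fri (+1)  2094: Sat (+1)  2095: Sun (+1)  … (19 more years) …
  2115: Wed (+1) ✓  2116: Fri (+2)  2117: Sat (+1)  2118: Sun (+1)  2119: Mon (+1)
  2120: Wed (+2) ✓  2121: Thu (+1)  2122: Fri (+1)  2123: Sat (+1)  2124: Mon (+2)
  2125: Tue (+1)  2126: Wed (+1) ✓  2127: Thu (+1)  2128: Sat (+2)
Wednesday years: 2086, 2097, 2109, 2115, 2120, 2126 — 6 in total.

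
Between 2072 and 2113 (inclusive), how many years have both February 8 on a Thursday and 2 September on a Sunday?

4

Check each year's weekday for February 8 and 2 September:
  2072: Mon/Fri  2073: Wed/Sat  2074: Thu/Sun ✓  2075: Fri/Mon  2076: Sat/Wed  2077: Mon/Thu  2078: Tue/Fri  2079: Wed/Sat  2080: Thu/Mon  2081: Sat/Tue  2082: Sun/Wed  2083: Mon/Thu  2084: Tue/Sat  2085: Thu/Sun ✓  …(14 more)…  2100: Mon/Thu  2101: Tue/Fri  2102: Wed/Sat  2103: Thu/Sun ✓  2104: Fri/Tue  2105: Sun/Wed  2106: Mon/Thu  2107: Tue/Fri  2108: Wed/Sun  2109: Fri/Mon  2110: Sat/Tue  2111: Sun/Wed  2112: Mon/Fri  2113: Wed/Sat
Both conditions hold in: 2074, 2085, 2091, 2103 — 4.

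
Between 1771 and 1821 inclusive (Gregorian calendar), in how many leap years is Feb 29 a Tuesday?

Leap years in 1771–1821: 12 of them.
Feb 29 weekday advances by 5 (mod 7) from one leap year to the next four years later (or differs when a century non-leap intervenes).
Leap-day weekdays: 1772:Sat 1776:Thu 1780:Tue✓ 1784:Sun 1788:Fri 1792:Wed 1796:Mon 1804:Wed 1808:Mon 1812:Sat 1816:Thu 1820:Tue✓
Tuesday: 1780, 1820 → 2.

2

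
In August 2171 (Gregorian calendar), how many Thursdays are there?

5

August 2171 has 31 days and begins on Thursday.
The first Thursday is August 1.
Thursdays fall on 1, 8, 15, 22, 29 — that's 5.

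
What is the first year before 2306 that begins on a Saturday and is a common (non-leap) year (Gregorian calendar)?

Jan 1 advances by 2 weekdays after a leap year and by 1 after a common year.
2306: Jan 1 is Monday.
2305: Sunday
2304: Friday (leap)
2303: Thursday
2302: Wednesday
2301: Tuesday
2300: Monday
2299: Sunday
2298: Saturday
2298 begins on a Saturday and is a common year.

2298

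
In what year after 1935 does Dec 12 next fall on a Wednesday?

From one year to the next, a fixed date's weekday advances by 1, or by 2 when a Feb 29 lies between the two dates.
1935: December 12 is Thursday.
1936: Saturday (+2)
1937: Sunday (+1)
1938: Monday (+1)
1939: Tuesday (+1)
1940: Thursday (+2)
1941: Friday (+1)
1942: Saturday (+1)
1943: Sunday (+1)
1944: Tuesday (+2)
1945: Wednesday (+1)
Dec 12 falls on a Wednesday in 1945.

1945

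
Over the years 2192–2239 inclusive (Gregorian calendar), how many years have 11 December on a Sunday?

7

Track 11 December's weekday year by year (advancing +1, or +2 across a Feb 29):
  2192: Tue  2193: Wed (+1)  2194: Thu (+1)  2195: Fri (+1)  2196: Sun (+2) ✓
  2197: Mon (+1)  2198: Tue (+1)  2199: Wed (+1)  2200: Thu (+1)  2201: Fri (+1)
  2202: Sat (+1)  2203: Sun (+1) ✓  2204: Tue (+2)  2205: Wed (+1)  … (20 more years) …
  2226: Mon (+1)  2227: Tue (+1)  2228: Thu (+2)  2229: Fri (+1)  2230: Sat (+1)
  2231: Sun (+1) ✓  2232: Tue (+2)  2233: Wed (+1)  2234: Thu (+1)  2235: Fri (+1)
  2236: Sun (+2) ✓  2237: Mon (+1)  2238: Tue (+1)  2239: Wed (+1)
Sunday years: 2196, 2203, 2208, 2214, 2225, 2231, 2236 — 7 in total.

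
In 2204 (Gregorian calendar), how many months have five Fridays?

4

A month of length L has five Fridays iff its first Friday is on day ≤ L−28 (so day 1–3 in a 31-day month, 1–2 in a 30-day month, day 1 in a leap February).
Checking each month of 2204: Jan starts Sun (31d); Feb starts Wed (29d); Mar starts Thu (31d) ✓; Apr starts Sun (30d); May starts Tue (31d); Jun starts Fri (30d) ✓; Jul starts Sun (31d); Aug starts Wed (31d) ✓; Sep starts Sat (30d); Oct starts Mon (31d); Nov starts Thu (30d) ✓; Dec starts Sat (31d).
Five-Friday months: March, June, August, November → 4.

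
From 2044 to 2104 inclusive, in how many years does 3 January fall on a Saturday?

8

Track 3 January's weekday year by year (advancing +1, or +2 across a Feb 29):
  2044: Sun  2045: Tue (+2)  2046: Wed (+1)  2047: Thu (+1)  2048: Fri (+1)
  2049: Sun (+2)  2050: Mon (+1)  2051: Tue (+1)  2052: Wed (+1)  2053: Fri (+2)
  2054: Sat (+1) ✓  2055: Sun (+1)  2056: Mon (+1)  2057: Wed (+2)  … (33 more years) …
  2091: Wed (+1)  2092: Thu (+1)  2093: Sat (+2) ✓  2094: Sun (+1)  2095: Mon (+1)
  2096: Tue (+1)  2097: Thu (+2)  2098: Fri (+1)  2099: Sat (+1) ✓  2100: Sun (+1)
  2101: Mon (+1)  2102: Tue (+1)  2103: Wed (+1)  2104: Thu (+1)
Saturday years: 2054, 2060, 2065, 2071, 2082, 2088, 2093, 2099 — 8 in total.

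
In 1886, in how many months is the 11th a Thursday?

Check the 11th of each month of 1886: Jan 11: Mon, Feb 11: Thu, Mar 11: Thu, Apr 11: Sun, May 11: Tue, Jun 11: Fri, Jul 11: Sun, Aug 11: Wed, Sep 11: Sat, Oct 11: Mon, Nov 11: Thu, Dec 11: Sat.
Thursday occurs in February, March, November — 3 months.

3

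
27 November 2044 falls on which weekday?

January 1, 2044 is a Friday.
November 27 is day 332 of the year, i.e. 331 days after Jan 1.
331 mod 7 = 2, so advance 2 weekdays from Friday: Sunday.

Sunday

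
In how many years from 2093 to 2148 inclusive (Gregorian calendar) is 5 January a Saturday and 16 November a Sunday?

Check each year's weekday for 5 January and 16 November:
  2093: Mon/Mon  2094: Tue/Tue  2095: Wed/Wed  2096: Thu/Fri  2097: Sat/Sat  2098: Sun/Sun  2099: Mon/Mon  2100: Tue/Tue  2101: Wed/Wed  2102: Thu/Thu  2103: Fri/Fri  2104: Sat/Sun ✓  2105: Mon/Mon  2106: Tue/Tue  …(28 more)…  2135: Wed/Wed  2136: Thu/Fri  2137: Sat/Sat  2138: Sun/Sun  2139: Mon/Mon  2140: Tue/Wed  2141: Thu/Thu  2142: Fri/Fri  2143: Sat/Sat  2144: Sun/Mon  2145: Tue/Tue  2146: Wed/Wed  2147: Thu/Thu  2148: Fri/Sat
Both conditions hold in: 2104, 2132 — 2.

2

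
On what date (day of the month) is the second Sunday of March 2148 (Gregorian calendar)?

March 1, 2148 is a Friday, so the first Sunday is the 3rd.
The second Sunday is 3 + 7 = 10.

10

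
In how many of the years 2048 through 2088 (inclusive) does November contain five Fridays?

11

November has 30 days; it has five Fridays when Friday falls among the first (month-length − 28) days — i.e. when November 1 is one of Friday/Thursday.
November 1 by year: 2048:Sun 2049:Mon 2050:Tue 2051:Wed 2052:Fri✓ 2053:Sat 2054:Sun 2055:Mon 2056:Wed 2057:Thu✓ 2058:Fri✓ 2059:Sat 2060:Mon 2061:Tue 2062:Wed …(11 more)… 2074:Thu✓ 2075:Fri✓ 2076:Sun 2077:Mon 2078:Tue 2079:Wed 2080:Fri✓ 2081:Sat 2082:Sun 2083:Mon 2084:Wed 2085:Thu✓ 2086:Fri✓ 2087:Sat 2088:Mon
Years with five Fridays: 2052, 2057, 2058, 2063, 2068, 2069, 2074, 2075, 2080, 2085, 2086 → 11.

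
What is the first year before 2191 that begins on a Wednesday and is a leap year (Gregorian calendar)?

Jan 1 advances by 2 weekdays after a leap year and by 1 after a common year.
2191: Jan 1 is Saturday.
2190: Friday
2189: Thursday
2188: Tuesday (leap)
2187: Monday
2186: Sunday
2185: Saturday
2184: Thursday (leap)
2183: Wednesday
2182: Tuesday
2181: Monday
2180: Saturday (leap)
2179: Friday
2178: Thursday
2177: Wednesday
2176: Monday (leap)
2175: Sunday
2174: Saturday
2173: Friday
2172: Wednesday (leap)
2172 begins on a Wednesday and is a leap year.

2172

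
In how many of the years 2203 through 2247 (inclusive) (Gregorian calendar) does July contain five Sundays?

July has 31 days; it has five Sundays when Sunday falls among the first (month-length − 28) days — i.e. when July 1 is one of Sunday/Saturday/Friday.
July 1 by year: 2203:Fri✓ 2204:Sun✓ 2205:Mon 2206:Tue 2207:Wed 2208:Fri✓ 2209:Sat✓ 2210:Sun✓ 2211:Mon 2212:Wed 2213:Thu 2214:Fri✓ 2215:Sat✓ 2216:Mon 2217:Tue …(15 more)… 2233:Mon 2234:Tue 2235:Wed 2236:Fri✓ 2237:Sat✓ 2238:Sun✓ 2239:Mon 2240:Wed 2241:Thu 2242:Fri✓ 2243:Sat✓ 2244:Mon 2245:Tue 2246:Wed 2247:Thu
Years with five Sundays: 2203, 2204, 2208, 2209, 2210, 2214, 2215, 2220, 2221, 2225, 2226, 2227, 2231, 2232, 2236, 2237, 2238, 2242, 2243 → 19.

19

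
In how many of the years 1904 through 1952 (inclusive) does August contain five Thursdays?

August has 31 days; it has five Thursdays when Thursday falls among the first (month-length − 28) days — i.e. when August 1 is one of Thursday/Wednesday/Tuesday.
August 1 by year: 1904:Mon 1905:Tue✓ 1906:Wed✓ 1907:Thu✓ 1908:Sat 1909:Sun 1910:Mon 1911:Tue✓ 1912:Thu✓ 1913:Fri 1914:Sat 1915:Sun 1916:Tue✓ 1917:Wed✓ 1918:Thu✓ …(19 more)… 1938:Mon 1939:Tue✓ 1940:Thu✓ 1941:Fri 1942:Sat 1943:Sun 1944:Tue✓ 1945:Wed✓ 1946:Thu✓ 1947:Fri 1948:Sun 1949:Mon 1950:Tue✓ 1951:Wed✓ 1952:Fri
Years with five Thursdays: 1905, 1906, 1907, 1911, 1912, 1916, 1917, 1918, 1922, 1923, 1928, 1929, 1933, 1934, 1935, 1939, 1940, 1944, 1945, 1946, 1950, 1951 → 22.

22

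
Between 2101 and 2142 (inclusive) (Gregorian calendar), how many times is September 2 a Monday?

5

Track September 2's weekday year by year (advancing +1, or +2 across a Feb 29):
  2101: Fri  2102: Sat (+1)  2103: Sun (+1)  2104: Tue (+2)  2105: Wed (+1)
  2106: Thu (+1)  2107: Fri (+1)  2108: Sun (+2)  2109: Mon (+1) ✓  2110: Tue (+1)
  2111: Wed (+1)  2112: Fri (+2)  2113: Sat (+1)  2114: Sun (+1)  … (14 more years) …
  2129: Fri (+1)  2130: Sat (+1)  2131: Sun (+1)  2132: Tue (+2)  2133: Wed (+1)
  2134: Thu (+1)  2135: Fri (+1)  2136: Sun (+2)  2137: Mon (+1) ✓  2138: Tue (+1)
  2139: Wed (+1)  2140: Fri (+2)  2141: Sat (+1)  2142: Sun (+1)
Monday years: 2109, 2115, 2120, 2126, 2137 — 5 in total.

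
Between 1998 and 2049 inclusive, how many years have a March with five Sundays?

March has 31 days; it has five Sundays when Sunday falls among the first (month-length − 28) days — i.e. when March 1 is one of Sunday/Saturday/Friday.
March 1 by year: 1998:Sun✓ 1999:Mon 2000:Wed 2001:Thu 2002:Fri✓ 2003:Sat✓ 2004:Mon 2005:Tue 2006:Wed 2007:Thu 2008:Sat✓ 2009:Sun✓ 2010:Mon 2011:Tue 2012:Thu …(22 more)… 2035:Thu 2036:Sat✓ 2037:Sun✓ 2038:Mon 2039:Tue 2040:Thu 2041:Fri✓ 2042:Sat✓ 2043:Sun✓ 2044:Tue 2045:Wed 2046:Thu 2047:Fri✓ 2048:Sun✓ 2049:Mon
Years with five Sundays: 1998, 2002, 2003, 2008, 2009, 2013, 2014, 2015, 2019, 2020, 2024, 2025, 2026, 2030, 2031, 2036, 2037, 2041, 2042, 2043, 2047, 2048 → 22.

22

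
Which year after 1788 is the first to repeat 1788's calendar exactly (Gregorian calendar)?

1828

Two years share a calendar iff Jan 1 falls on the same weekday and both are leap or both are common. 1788: Jan 1 is Tuesday, leap year.
1789: Jan 1 Thursday, common
1790: Jan 1 Friday, common
1791: Jan 1 Saturday, common
1792: Jan 1 Sunday, leap
1793: Jan 1 Tuesday, common
1794: Jan 1 Wednesday, common
1795: Jan 1 Thursday, common
1796: Jan 1 Friday, leap
1797: Jan 1 Sunday, common
1798: Jan 1 Monday, common
1799: Jan 1 Tuesday, common
1800: Jan 1 Wednesday, common
1801: Jan 1 Thursday, common
1802: Jan 1 Friday, common
1803: Jan 1 Saturday, common
1804: Jan 1 Sunday, leap
1805: Jan 1 Tuesday, common
1806: Jan 1 Wednesday, common
1807: Jan 1 Thursday, common
1808: Jan 1 Friday, leap
1809: Jan 1 Sunday, common
1810: Jan 1 Monday, common
1811: Jan 1 Tuesday, common
1812: Jan 1 Wednesday, leap
1813: Jan 1 Friday, common
1814: Jan 1 Saturday, common
1815: Jan 1 Sunday, common
1816: Jan 1 Monday, leap
1817: Jan 1 Wednesday, common
1818: Jan 1 Thursday, common
1819: Jan 1 Friday, common
1820: Jan 1 Saturday, leap
1821: Jan 1 Monday, common
1822: Jan 1 Tuesday, common
1823: Jan 1 Wednesday, common
1824: Jan 1 Thursday, leap
1825: Jan 1 Saturday, common
1826: Jan 1 Sunday, common
1827: Jan 1 Monday, common
1828: Jan 1 Tuesday, leap
1828 matches on both conditions.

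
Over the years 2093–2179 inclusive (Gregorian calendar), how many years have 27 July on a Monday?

Track 27 July's weekday year by year (advancing +1, or +2 across a Feb 29):
  2093: Mon ✓  2094: Tue (+1)  2095: Wed (+1)  2096: Fri (+2)  2097: Sat (+1)
  2098: Sun (+1)  2099: Mon (+1) ✓  2100: Tue (+1)  2101: Wed (+1)  2102: Thu (+1)
  2103: Fri (+1)  2104: Sun (+2)  2105: Mon (+1) ✓  2106: Tue (+1)  … (59 more years) …
  2166: Sun (+1)  2167: Mon (+1) ✓  2168: Wed (+2)  2169: Thu (+1)  2170: Fri (+1)
  2171: Sat (+1)  2172: Mon (+2) ✓  2173: Tue (+1)  2174: Wed (+1)  2175: Thu (+1)
  2176: Sat (+2)  2177: Sun (+1)  2178: Mon (+1) ✓  2179: Tue (+1)
Monday years: 2093, 2099, 2105, 2111, 2116, 2122, 2133, 2139, 2144, 2150, 2161, 2167, 2172, 2178 — 14 in total.

14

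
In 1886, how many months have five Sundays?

4

A month of length L has five Sundays iff its first Sunday is on day ≤ L−28 (so day 1–3 in a 31-day month, 1–2 in a 30-day month, day 1 in a leap February).
Checking each month of 1886: Jan starts Fri (31d) ✓; Feb starts Mon (28d); Mar starts Mon (31d); Apr starts Thu (30d); May starts Sat (31d) ✓; Jun starts Tue (30d); Jul starts Thu (31d); Aug starts Sun (31d) ✓; Sep starts Wed (30d); Oct starts Fri (31d) ✓; Nov starts Mon (30d); Dec starts Wed (31d).
Five-Sunday months: January, May, August, October → 4.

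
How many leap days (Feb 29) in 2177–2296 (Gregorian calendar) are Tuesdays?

4

Leap years in 2177–2296: 29 of them.
Feb 29 weekday advances by 5 (mod 7) from one leap year to the next four years later (or differs when a century non-leap intervenes).
Leap-day weekdays: 2180:Tue✓ 2184:Sun 2188:Fri 2192:Wed 2196:Mon 2204:Wed 2208:Mon 2212:Sat 2216:Thu 2220:Tue✓ 2224:Sun 2228:Fri 2232:Wed …(3 more)… 2248:Tue✓ 2252:Sun 2256:Fri 2260:Wed 2264:Mon 2268:Sat 2272:Thu 2276:Tue✓ 2280:Sun 2284:Fri 2288:Wed 2292:Mon 2296:Sat
Tuesday: 2180, 2220, 2248, 2276 → 4.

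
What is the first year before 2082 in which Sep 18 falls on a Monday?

From one year to the next, a fixed date's weekday advances by 1, or by 2 when a Feb 29 lies between the two dates.
2082: September 18 is Friday.
2081: Thursday (−1)
2080: Wednesday (−1)
2079: Monday (−2)
Sep 18 falls on a Monday in 2079.

2079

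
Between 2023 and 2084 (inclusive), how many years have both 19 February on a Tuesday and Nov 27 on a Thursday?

Check each year's weekday for 19 February and Nov 27:
  2023: Sun/Mon  2024: Mon/Wed  2025: Wed/Thu  2026: Thu/Fri  2027: Fri/Sat  2028: Sat/Mon  2029: Mon/Tue  2030: Tue/Wed  2031: Wed/Thu  2032: Thu/Sat  2033: Sat/Sun  2034: Sun/Mon  2035: Mon/Tue  2036: Tue/Thu ✓  …(34 more)…  2071: Thu/Fri  2072: Fri/Sun  2073: Sun/Mon  2074: Mon/Tue  2075: Tue/Wed  2076: Wed/Fri  2077: Fri/Sat  2078: Sat/Sun  2079: Sun/Mon  2080: Mon/Wed  2081: Wed/Thu  2082: Thu/Fri  2083: Fri/Sat  2084: Sat/Mon
Both conditions hold in: 2036, 2064 — 2.

2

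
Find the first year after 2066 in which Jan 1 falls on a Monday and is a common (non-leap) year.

Jan 1 advances by 2 weekdays after a leap year and by 1 after a common year.
2066: Jan 1 is Friday.
2067: Saturday
2068: Sunday (leap)
2069: Tuesday
2070: Wednesday
2071: Thursday
2072: Friday (leap)
2073: Sunday
2074: Monday
2074 begins on a Monday and is a common year.

2074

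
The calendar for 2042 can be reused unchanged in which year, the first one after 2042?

Two years share a calendar iff Jan 1 falls on the same weekday and both are leap or both are common. 2042: Jan 1 is Wednesday, common year.
2043: Jan 1 Thursday, common
2044: Jan 1 Friday, leap
2045: Jan 1 Sunday, common
2046: Jan 1 Monday, common
2047: Jan 1 Tuesday, common
2048: Jan 1 Wednesday, leap
2049: Jan 1 Friday, common
2050: Jan 1 Saturday, common
2051: Jan 1 Sunday, common
2052: Jan 1 Monday, leap
2053: Jan 1 Wednesday, common
2053 matches on both conditions.

2053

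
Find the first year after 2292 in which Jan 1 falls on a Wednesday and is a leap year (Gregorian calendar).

2296

Jan 1 advances by 2 weekdays after a leap year and by 1 after a common year.
2292: Jan 1 is Friday (leap).
2293: Sunday
2294: Monday
2295: Tuesday
2296: Wednesday (leap)
2296 begins on a Wednesday and is a leap year.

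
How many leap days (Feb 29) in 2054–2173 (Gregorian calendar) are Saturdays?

4

Leap years in 2054–2173: 29 of them.
Feb 29 weekday advances by 5 (mod 7) from one leap year to the next four years later (or differs when a century non-leap intervenes).
Leap-day weekdays: 2056:Tue 2060:Sun 2064:Fri 2068:Wed 2072:Mon 2076:Sat✓ 2080:Thu 2084:Tue 2088:Sun 2092:Fri 2096:Wed 2104:Fri 2108:Wed …(3 more)… 2124:Tue 2128:Sun 2132:Fri 2136:Wed 2140:Mon 2144:Sat✓ 2148:Thu 2152:Tue 2156:Sun 2160:Fri 2164:Wed 2168:Mon 2172:Sat✓
Saturday: 2076, 2116, 2144, 2172 → 4.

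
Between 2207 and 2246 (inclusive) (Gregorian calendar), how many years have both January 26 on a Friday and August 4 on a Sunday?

Check each year's weekday for January 26 and August 4:
  2207: Mon/Tue  2208: Tue/Thu  2209: Thu/Fri  2210: Fri/Sat  2211: Sat/Sun  2212: Sun/Tue  2213: Tue/Wed  2214: Wed/Thu  2215: Thu/Fri  2216: Fri/Sun ✓  2217: Sun/Mon  2218: Mon/Tue  2219: Tue/Wed  2220: Wed/Fri  …(12 more)…  2233: Sat/Sun  2234: Sun/Mon  2235: Mon/Tue  2236: Tue/Thu  2237: Thu/Fri  2238: Fri/Sat  2239: Sat/Sun  2240: Sun/Tue  2241: Tue/Wed  2242: Wed/Thu  2243: Thu/Fri  2244: Fri/Sun ✓  2245: Sun/Mon  2246: Mon/Tue
Both conditions hold in: 2216, 2244 — 2.

2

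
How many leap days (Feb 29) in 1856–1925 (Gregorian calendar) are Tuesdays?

Leap years in 1856–1925: 17 of them.
Feb 29 weekday advances by 5 (mod 7) from one leap year to the next four years later (or differs when a century non-leap intervenes).
Leap-day weekdays: 1856:Fri 1860:Wed 1864:Mon 1868:Sat 1872:Thu 1876:Tue✓ 1880:Sun 1884:Fri 1888:Wed 1892:Mon 1896:Sat 1904:Mon 1908:Sat 1912:Thu 1916:Tue✓ 1920:Sun 1924:Fri
Tuesday: 1876, 1916 → 2.

2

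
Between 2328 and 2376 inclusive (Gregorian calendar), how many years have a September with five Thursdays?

September has 30 days; it has five Thursdays when Thursday falls among the first (month-length − 28) days — i.e. when September 1 is one of Thursday/Wednesday.
September 1 by year: 2328:Sat 2329:Sun 2330:Mon 2331:Tue 2332:Thu✓ 2333:Fri 2334:Sat 2335:Sun 2336:Tue 2337:Wed✓ 2338:Thu✓ 2339:Fri 2340:Sun 2341:Mon 2342:Tue …(19 more)… 2362:Sat 2363:Sun 2364:Tue 2365:Wed✓ 2366:Thu✓ 2367:Fri 2368:Sun 2369:Mon 2370:Tue 2371:Wed✓ 2372:Fri 2373:Sat 2374:Sun 2375:Mon 2376:Wed✓
Years with five Thursdays: 2332, 2337, 2338, 2343, 2348, 2349, 2354, 2355, 2360, 2365, 2366, 2371, 2376 → 13.

13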